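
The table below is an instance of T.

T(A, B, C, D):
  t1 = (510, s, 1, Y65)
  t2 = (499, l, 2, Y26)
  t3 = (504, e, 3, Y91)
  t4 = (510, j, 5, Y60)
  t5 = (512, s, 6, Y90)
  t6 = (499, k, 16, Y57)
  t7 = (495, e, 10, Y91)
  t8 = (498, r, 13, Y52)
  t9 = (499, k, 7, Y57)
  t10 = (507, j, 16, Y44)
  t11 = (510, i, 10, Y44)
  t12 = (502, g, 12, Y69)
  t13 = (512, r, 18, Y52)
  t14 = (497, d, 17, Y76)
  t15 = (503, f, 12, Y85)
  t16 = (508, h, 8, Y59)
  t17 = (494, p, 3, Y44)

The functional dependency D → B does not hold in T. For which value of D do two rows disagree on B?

Y44

D=Y65: row 1 → B = s ✓
D=Y26: row 2 → B = l ✓
D=Y91: rows 3, 7 → B = e, e ✓
D=Y60: row 4 → B = j ✓
D=Y90: row 5 → B = s ✓
D=Y57: rows 6, 9 → B = k, k ✓
D=Y52: rows 8, 13 → B = r, r ✓
D=Y44: rows 10, 11, 17 → B takes values {j, i, p} — violation
D=Y69: row 12 → B = g ✓
D=Y76: row 14 → B = d ✓
D=Y85: row 15 → B = f ✓
D=Y59: row 16 → B = h ✓
The only D value with inconsistent B is D=Y44.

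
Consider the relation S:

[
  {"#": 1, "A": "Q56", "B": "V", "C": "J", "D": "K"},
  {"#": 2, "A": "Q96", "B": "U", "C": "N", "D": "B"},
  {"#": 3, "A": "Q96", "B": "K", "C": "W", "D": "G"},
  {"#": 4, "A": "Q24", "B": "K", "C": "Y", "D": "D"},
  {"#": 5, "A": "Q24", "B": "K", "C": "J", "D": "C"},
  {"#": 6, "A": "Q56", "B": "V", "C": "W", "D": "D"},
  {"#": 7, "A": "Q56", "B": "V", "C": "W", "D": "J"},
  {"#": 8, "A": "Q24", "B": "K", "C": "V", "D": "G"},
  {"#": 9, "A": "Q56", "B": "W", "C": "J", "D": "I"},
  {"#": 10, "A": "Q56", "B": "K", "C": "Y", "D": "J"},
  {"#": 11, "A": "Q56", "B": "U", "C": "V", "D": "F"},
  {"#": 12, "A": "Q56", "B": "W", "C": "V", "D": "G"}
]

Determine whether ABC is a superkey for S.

No

Rows 6 and 7 have the same ABC value (A=Q56, B=V, C=W) but are distinct tuples, so ABC does not determine every attribute — not a superkey.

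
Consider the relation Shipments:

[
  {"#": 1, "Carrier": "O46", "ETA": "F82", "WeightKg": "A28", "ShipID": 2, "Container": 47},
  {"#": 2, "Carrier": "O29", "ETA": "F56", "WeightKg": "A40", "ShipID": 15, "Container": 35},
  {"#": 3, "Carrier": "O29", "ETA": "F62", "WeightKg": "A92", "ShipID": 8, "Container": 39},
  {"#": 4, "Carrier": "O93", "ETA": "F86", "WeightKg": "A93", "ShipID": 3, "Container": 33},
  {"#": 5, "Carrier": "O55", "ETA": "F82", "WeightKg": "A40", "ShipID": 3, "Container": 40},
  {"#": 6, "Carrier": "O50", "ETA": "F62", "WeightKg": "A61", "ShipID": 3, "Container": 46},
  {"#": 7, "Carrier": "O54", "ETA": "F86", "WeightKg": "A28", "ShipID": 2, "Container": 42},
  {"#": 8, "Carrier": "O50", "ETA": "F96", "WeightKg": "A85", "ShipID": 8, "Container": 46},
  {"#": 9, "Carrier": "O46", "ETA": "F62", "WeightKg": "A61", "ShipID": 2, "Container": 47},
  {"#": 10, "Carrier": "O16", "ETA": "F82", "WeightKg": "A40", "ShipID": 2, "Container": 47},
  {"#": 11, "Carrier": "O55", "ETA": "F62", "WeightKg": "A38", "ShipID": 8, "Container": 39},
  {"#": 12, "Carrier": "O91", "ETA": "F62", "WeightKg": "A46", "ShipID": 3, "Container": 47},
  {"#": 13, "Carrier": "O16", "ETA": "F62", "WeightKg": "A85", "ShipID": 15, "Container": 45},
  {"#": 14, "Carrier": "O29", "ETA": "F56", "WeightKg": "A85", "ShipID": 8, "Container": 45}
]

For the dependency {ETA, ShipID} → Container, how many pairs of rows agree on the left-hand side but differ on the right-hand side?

(ETA=F82, ShipID=2): all 2 rows agree on Container — 0 pairs.
(ETA=F62, ShipID=8): all 2 rows agree on Container — 0 pairs.
(ETA=F62, ShipID=3): violating pairs (6,12) — 1 pair.

1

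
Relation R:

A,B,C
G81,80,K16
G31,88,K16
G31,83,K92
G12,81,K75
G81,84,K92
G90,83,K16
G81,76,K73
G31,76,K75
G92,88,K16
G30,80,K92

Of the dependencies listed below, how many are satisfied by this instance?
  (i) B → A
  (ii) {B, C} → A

(i) B → A: B=80: 2 rows → A takes values {G81, G30} — violation; B=88: 2 rows → A takes values {G31, G92} — violation; B=83: 2 rows → A takes values {G31, G90} — violation; B=76: 2 rows → A takes values {G81, G31} — violation — fails.
(ii) {B, C} → A: (B=88, C=K16): 2 rows → A takes values {G31, G92} — violation — fails.
None of the 2 dependencies hold.

0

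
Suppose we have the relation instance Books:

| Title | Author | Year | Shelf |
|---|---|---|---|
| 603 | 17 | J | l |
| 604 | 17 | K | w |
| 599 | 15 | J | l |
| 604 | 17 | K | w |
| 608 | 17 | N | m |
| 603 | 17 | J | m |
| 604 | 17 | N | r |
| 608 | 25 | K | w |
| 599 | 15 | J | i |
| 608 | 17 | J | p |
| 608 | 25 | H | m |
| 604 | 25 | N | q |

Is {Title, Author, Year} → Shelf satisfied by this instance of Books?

No

(Title=603, Author=17, Year=J): 2 rows → Shelf takes values {l, m} — violation
(Title=604, Author=17, Year=K): 2 rows → Shelf = w, w ✓
(Title=599, Author=15, Year=J): 2 rows → Shelf takes values {l, i} — violation
(Title=608, Author=17, Year=N): 1 row → Shelf = m ✓
(Title=604, Author=17, Year=N): 1 row → Shelf = r ✓
(Title=608, Author=25, Year=K): 1 row → Shelf = w ✓
(Title=608, Author=17, Year=J): 1 row → Shelf = p ✓
(Title=608, Author=25, Year=H): 1 row → Shelf = m ✓
(Title=604, Author=25, Year=N): 1 row → Shelf = q ✓
Two rows agree on {Title, Author, Year} but differ on Shelf, so {Title, Author, Year} → Shelf does not hold.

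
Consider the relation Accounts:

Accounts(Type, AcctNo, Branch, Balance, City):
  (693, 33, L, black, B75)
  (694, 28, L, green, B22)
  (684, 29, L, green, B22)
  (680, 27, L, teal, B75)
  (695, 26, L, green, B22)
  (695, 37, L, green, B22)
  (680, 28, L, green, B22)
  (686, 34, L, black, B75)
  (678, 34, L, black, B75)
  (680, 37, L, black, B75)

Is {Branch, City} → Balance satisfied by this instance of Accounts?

No

(Branch=L, City=B75): 5 rows → Balance takes values {black, teal} — violation
(Branch=L, City=B22): 5 rows → Balance = green, green, green, green, green ✓
Two rows agree on {Branch, City} but differ on Balance, so {Branch, City} → Balance does not hold.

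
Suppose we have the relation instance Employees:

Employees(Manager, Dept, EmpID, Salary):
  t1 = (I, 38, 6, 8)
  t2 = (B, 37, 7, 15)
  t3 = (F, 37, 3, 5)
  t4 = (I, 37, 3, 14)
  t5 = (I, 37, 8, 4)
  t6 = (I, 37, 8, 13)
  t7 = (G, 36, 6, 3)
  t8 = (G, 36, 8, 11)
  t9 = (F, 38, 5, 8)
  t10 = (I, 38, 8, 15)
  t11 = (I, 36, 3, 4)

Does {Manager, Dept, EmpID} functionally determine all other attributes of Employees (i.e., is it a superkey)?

Rows 5 and 6 have the same {Manager, Dept, EmpID} value (Manager=I, Dept=37, EmpID=8) but are distinct tuples, so {Manager, Dept, EmpID} does not determine every attribute — not a superkey.

No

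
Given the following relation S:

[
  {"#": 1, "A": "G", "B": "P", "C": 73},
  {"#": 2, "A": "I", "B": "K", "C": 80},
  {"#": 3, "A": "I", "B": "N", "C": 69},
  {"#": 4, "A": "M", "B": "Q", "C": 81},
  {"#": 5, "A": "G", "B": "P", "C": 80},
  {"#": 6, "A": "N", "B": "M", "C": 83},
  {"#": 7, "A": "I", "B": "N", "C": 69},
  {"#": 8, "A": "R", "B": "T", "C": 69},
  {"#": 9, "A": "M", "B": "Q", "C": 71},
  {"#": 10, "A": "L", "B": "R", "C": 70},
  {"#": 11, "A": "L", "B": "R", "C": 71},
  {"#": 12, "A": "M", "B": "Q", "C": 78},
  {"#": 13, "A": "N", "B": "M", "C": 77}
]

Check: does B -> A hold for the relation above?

Yes

B=P: rows 1, 5 → A = G, G ✓
B=K: row 2 → A = I ✓
B=N: rows 3, 7 → A = I, I ✓
B=Q: rows 4, 9, 12 → A = M, M, M ✓
B=M: rows 6, 13 → A = N, N ✓
B=T: row 8 → A = R ✓
B=R: rows 10, 11 → A = L, L ✓
Every B value is associated with a single A value, so B -> A holds.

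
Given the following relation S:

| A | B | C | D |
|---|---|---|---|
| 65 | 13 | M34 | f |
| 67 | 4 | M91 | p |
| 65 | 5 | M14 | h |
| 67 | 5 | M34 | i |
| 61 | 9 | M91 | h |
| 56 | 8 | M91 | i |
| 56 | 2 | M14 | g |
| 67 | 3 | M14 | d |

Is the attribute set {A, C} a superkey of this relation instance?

All 8 rows have distinct {A, C} values, so {A, C} → (all attributes) holds and {A, C} is a superkey.

Yes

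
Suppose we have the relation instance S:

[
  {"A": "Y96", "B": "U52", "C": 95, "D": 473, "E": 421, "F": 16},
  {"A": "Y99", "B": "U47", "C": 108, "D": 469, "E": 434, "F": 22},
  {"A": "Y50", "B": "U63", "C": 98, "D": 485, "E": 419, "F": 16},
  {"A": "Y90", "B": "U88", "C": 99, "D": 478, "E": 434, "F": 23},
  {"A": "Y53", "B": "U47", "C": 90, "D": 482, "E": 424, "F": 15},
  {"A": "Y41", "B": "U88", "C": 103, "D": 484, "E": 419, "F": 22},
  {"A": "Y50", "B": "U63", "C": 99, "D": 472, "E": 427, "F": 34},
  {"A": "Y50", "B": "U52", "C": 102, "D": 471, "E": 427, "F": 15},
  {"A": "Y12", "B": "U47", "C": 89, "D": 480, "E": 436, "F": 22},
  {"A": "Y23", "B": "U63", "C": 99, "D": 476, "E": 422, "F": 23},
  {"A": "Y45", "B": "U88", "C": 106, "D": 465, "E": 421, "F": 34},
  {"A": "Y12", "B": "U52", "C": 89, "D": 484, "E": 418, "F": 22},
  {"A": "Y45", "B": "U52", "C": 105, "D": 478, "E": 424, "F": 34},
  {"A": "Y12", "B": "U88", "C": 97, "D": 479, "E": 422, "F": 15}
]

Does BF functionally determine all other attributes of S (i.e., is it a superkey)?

Two distinct rows share (B=U47, F=22), so BF does not determine every attribute — not a superkey.

No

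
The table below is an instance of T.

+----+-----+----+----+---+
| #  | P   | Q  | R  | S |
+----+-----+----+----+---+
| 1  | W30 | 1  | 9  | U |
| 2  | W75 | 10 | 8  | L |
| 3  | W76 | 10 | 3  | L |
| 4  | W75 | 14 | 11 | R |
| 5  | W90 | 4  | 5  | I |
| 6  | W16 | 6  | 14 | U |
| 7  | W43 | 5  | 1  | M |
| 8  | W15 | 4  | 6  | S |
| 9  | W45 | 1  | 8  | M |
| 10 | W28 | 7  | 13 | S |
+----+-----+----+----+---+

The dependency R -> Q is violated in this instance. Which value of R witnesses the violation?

8

R=9: row 1 → Q = 1 ✓
R=8: rows 2, 9 → Q takes values {10, 1} — violation
R=3: row 3 → Q = 10 ✓
R=11: row 4 → Q = 14 ✓
R=5: row 5 → Q = 4 ✓
R=14: row 6 → Q = 6 ✓
R=1: row 7 → Q = 5 ✓
R=6: row 8 → Q = 4 ✓
R=13: row 10 → Q = 7 ✓
The only R value with inconsistent Q is R=8.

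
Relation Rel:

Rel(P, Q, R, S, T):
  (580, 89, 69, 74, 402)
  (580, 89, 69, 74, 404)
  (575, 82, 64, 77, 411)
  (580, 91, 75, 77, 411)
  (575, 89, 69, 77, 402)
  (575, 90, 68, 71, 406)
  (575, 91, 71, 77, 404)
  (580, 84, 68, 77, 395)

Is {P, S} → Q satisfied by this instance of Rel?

(P=580, S=74): 2 rows → Q = 89, 89 ✓
(P=575, S=77): 3 rows → Q takes values {82, 89, 91} — violation
(P=580, S=77): 2 rows → Q takes values {91, 84} — violation
(P=575, S=71): 1 row → Q = 90 ✓
Two rows agree on {P, S} but differ on Q, so {P, S} → Q does not hold.

No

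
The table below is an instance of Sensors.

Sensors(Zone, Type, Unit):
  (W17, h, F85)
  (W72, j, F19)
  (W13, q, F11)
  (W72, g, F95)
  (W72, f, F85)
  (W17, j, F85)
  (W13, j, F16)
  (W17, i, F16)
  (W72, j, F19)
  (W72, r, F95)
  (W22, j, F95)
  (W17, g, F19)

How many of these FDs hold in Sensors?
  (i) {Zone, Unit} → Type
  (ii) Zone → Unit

0

(i) {Zone, Unit} → Type: (Zone=W17, Unit=F85): 2 rows → Type takes values {h, j} — violation; (Zone=W72, Unit=F95): 2 rows → Type takes values {g, r} — violation — fails.
(ii) Zone → Unit: Zone=W17: 4 rows → Unit takes values {F85, F16, F19} — violation; Zone=W72: 5 rows → Unit takes values {F19, F95, F85} — violation; Zone=W13: 2 rows → Unit takes values {F11, F16} — violation — fails.
None of the 2 dependencies hold.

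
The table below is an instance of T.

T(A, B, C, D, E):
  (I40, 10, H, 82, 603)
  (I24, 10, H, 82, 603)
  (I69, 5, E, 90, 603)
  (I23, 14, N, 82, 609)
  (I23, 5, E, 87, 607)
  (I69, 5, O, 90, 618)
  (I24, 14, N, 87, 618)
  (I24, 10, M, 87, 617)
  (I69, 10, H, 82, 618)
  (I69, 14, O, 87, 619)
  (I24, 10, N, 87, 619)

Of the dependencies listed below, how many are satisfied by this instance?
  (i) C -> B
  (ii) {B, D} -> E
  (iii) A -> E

0

(i) C -> B: C=N: 3 rows → B takes values {14, 10} — violation; C=O: 2 rows → B takes values {5, 14} — violation — fails.
(ii) {B, D} -> E: (B=10, D=82): 3 rows → E takes values {603, 618} — violation; (B=5, D=90): 2 rows → E takes values {603, 618} — violation; (B=14, D=87): 2 rows → E takes values {618, 619} — violation; (B=10, D=87): 2 rows → E takes values {617, 619} — violation — fails.
(iii) A -> E: A=I24: 4 rows → E takes values {603, 618, 617, 619} — violation; A=I69: 4 rows → E takes values {603, 618, 619} — violation; A=I23: 2 rows → E takes values {609, 607} — violation — fails.
None of the 3 dependencies hold.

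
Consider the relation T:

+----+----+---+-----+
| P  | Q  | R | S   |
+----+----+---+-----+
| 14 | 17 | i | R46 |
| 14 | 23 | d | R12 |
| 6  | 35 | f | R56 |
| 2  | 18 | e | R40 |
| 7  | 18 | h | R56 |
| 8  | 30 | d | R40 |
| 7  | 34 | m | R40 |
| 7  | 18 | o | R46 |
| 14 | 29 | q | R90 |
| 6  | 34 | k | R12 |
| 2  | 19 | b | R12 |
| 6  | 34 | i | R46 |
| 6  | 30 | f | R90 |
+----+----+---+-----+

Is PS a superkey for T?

All 13 rows have distinct PS values, so PS → (all attributes) holds and PS is a superkey.

Yes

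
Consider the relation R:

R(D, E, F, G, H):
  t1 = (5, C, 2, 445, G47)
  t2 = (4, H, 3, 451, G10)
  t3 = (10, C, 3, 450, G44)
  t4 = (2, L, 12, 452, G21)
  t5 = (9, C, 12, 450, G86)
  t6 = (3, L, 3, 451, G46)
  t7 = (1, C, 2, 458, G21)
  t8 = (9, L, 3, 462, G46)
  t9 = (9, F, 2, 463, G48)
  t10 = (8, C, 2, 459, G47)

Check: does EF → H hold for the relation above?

No

(E=C, F=2): rows 1, 7, 10 → H takes values {G47, G21} — violation
(E=H, F=3): row 2 → H = G10 ✓
(E=C, F=3): row 3 → H = G44 ✓
(E=L, F=12): row 4 → H = G21 ✓
(E=C, F=12): row 5 → H = G86 ✓
(E=L, F=3): rows 6, 8 → H = G46, G46 ✓
(E=F, F=2): row 9 → H = G48 ✓
Two rows agree on EF but differ on H, so EF → H does not hold.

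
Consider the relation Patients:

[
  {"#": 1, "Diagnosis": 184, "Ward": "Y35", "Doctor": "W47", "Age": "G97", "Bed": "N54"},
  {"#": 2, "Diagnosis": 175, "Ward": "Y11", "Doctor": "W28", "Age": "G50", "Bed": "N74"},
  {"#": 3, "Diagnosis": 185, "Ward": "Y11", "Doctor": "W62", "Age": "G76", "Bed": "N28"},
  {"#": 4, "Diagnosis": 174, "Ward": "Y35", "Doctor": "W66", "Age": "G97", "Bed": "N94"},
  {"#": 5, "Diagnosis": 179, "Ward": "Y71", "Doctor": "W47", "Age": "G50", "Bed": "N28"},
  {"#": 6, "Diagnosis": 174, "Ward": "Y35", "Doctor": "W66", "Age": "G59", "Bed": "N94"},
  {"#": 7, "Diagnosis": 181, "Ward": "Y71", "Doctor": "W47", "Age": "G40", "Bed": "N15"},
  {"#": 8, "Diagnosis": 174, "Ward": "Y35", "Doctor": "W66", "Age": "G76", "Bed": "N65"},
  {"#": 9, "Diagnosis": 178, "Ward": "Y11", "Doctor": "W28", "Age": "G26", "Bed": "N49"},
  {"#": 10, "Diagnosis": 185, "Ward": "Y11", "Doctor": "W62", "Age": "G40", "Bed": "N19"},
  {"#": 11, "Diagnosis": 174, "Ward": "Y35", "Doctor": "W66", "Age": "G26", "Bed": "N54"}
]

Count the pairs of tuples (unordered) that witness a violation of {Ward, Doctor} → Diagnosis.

2

(Ward=Y11, Doctor=W28): violating pairs (2,9) — 1 pair.
(Ward=Y11, Doctor=W62): all 2 rows agree on Diagnosis — 0 pairs.
(Ward=Y35, Doctor=W66): all 4 rows agree on Diagnosis — 0 pairs.
(Ward=Y71, Doctor=W47): violating pairs (5,7) — 1 pair.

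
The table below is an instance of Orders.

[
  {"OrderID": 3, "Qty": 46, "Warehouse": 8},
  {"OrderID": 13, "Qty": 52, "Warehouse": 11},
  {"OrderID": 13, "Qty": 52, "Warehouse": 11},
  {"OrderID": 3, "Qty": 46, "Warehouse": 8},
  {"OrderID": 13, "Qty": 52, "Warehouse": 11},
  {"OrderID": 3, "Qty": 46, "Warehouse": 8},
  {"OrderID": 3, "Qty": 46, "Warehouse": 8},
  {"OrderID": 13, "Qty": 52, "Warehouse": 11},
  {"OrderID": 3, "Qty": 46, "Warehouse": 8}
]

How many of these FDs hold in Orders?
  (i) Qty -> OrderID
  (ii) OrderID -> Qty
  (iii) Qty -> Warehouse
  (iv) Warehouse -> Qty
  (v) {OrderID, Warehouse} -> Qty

5

(i) Qty -> OrderID: every LHS value maps to a single RHS value — holds.
(ii) OrderID -> Qty: every LHS value maps to a single RHS value — holds.
(iii) Qty -> Warehouse: every LHS value maps to a single RHS value — holds.
(iv) Warehouse -> Qty: every LHS value maps to a single RHS value — holds.
(v) {OrderID, Warehouse} -> Qty: every LHS value maps to a single RHS value — holds.
5 of the 5 dependencies hold.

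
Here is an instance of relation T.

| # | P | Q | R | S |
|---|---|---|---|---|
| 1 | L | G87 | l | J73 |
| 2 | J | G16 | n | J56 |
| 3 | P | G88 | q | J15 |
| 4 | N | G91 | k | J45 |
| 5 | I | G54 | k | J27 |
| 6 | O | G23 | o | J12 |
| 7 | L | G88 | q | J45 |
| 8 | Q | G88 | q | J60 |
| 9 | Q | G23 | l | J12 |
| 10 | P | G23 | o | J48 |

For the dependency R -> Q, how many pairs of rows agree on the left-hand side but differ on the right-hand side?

R=l: violating pairs (1,9) — 1 pair.
R=q: all 3 rows agree on Q — 0 pairs.
R=k: violating pairs (4,5) — 1 pair.
R=o: all 2 rows agree on Q — 0 pairs.

2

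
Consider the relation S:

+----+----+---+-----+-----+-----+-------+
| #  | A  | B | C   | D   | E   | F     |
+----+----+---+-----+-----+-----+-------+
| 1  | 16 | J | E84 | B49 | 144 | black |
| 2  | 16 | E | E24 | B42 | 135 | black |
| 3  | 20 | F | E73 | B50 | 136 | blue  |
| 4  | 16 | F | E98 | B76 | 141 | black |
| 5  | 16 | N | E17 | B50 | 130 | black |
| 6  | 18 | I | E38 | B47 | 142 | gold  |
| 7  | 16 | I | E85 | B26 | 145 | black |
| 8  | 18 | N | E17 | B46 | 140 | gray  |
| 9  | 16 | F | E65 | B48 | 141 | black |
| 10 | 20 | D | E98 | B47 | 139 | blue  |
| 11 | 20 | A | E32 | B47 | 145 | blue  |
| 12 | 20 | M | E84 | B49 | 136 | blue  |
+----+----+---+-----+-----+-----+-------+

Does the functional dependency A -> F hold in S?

No

A=16: rows 1, 2, 4, 5, 7, 9 → F = black, black, black, black, black, black ✓
A=20: rows 3, 10, 11, 12 → F = blue, blue, blue, blue ✓
A=18: rows 6, 8 → F takes values {gold, gray} — violation
Two rows agree on A but differ on F, so A -> F does not hold.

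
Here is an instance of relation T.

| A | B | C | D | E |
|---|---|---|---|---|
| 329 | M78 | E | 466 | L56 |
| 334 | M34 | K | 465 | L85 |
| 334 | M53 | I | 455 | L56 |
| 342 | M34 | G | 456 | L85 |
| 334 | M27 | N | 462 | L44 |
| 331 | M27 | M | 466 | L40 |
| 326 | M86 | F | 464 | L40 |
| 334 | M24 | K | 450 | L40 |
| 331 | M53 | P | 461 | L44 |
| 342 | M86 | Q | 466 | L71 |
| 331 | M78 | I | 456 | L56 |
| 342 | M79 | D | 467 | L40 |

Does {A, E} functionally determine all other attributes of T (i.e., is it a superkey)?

Yes

All 12 rows have distinct {A, E} values, so {A, E} → (all attributes) holds and {A, E} is a superkey.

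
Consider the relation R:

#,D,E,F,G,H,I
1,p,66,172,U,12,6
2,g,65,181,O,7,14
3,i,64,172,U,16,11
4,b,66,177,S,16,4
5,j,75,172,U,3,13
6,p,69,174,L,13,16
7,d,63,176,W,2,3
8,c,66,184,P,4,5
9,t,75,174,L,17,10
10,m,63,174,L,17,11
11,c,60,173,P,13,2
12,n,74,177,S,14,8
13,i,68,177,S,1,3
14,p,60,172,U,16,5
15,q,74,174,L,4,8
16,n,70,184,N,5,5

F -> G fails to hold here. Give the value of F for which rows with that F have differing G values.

F=172: rows 1, 3, 5, 14 → G = U, U, U, U ✓
F=181: row 2 → G = O ✓
F=177: rows 4, 12, 13 → G = S, S, S ✓
F=174: rows 6, 9, 10, 15 → G = L, L, L, L ✓
F=176: row 7 → G = W ✓
F=184: rows 8, 16 → G takes values {P, N} — violation
F=173: row 11 → G = P ✓
The only F value with inconsistent G is F=184.

184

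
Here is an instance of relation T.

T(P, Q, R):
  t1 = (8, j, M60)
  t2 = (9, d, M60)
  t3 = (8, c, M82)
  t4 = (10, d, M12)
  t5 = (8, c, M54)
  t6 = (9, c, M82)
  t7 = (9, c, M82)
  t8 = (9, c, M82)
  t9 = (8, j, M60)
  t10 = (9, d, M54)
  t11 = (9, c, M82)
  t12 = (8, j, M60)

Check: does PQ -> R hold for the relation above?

(P=8, Q=j): rows 1, 9, 12 → R = M60, M60, M60 ✓
(P=9, Q=d): rows 2, 10 → R takes values {M60, M54} — violation
(P=8, Q=c): rows 3, 5 → R takes values {M82, M54} — violation
(P=10, Q=d): row 4 → R = M12 ✓
(P=9, Q=c): rows 6, 7, 8, 11 → R = M82, M82, M82, M82 ✓
Two rows agree on PQ but differ on R, so PQ -> R does not hold.

No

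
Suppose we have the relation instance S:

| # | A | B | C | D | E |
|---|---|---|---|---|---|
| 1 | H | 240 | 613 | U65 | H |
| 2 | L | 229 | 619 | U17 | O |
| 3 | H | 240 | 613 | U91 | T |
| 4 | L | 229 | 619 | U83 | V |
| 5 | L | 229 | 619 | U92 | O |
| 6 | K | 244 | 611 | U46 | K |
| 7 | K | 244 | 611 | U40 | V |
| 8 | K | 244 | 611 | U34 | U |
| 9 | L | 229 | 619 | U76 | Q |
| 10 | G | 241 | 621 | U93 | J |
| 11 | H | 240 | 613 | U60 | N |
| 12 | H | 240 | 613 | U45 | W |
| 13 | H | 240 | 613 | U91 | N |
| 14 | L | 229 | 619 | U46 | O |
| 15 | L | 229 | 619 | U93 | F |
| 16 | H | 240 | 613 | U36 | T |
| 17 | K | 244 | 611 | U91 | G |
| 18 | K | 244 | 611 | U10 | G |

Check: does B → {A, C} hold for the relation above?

B=240: rows 1, 3, 11, 12, 13, 16 → {A,C} = (H, 613), (H, 613), (H, 613), (H, 613), (H, 613), (H, 613) ✓
B=229: rows 2, 4, 5, 9, 14, 15 → {A,C} = (L, 619), (L, 619), (L, 619), (L, 619), (L, 619), (L, 619) ✓
B=244: rows 6, 7, 8, 17, 18 → {A,C} = (K, 611), (K, 611), (K, 611), (K, 611), (K, 611) ✓
B=241: row 10 → {A,C} = (G, 621) ✓
Every B value is associated with a single {A, C} value, so B → {A, C} holds.

Yes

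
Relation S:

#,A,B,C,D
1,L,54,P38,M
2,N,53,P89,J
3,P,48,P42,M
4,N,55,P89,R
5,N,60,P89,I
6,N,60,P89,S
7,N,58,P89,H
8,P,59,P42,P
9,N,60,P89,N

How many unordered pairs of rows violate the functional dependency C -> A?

0

C=P89: all 6 rows agree on A — 0 pairs.
C=P42: all 2 rows agree on A — 0 pairs.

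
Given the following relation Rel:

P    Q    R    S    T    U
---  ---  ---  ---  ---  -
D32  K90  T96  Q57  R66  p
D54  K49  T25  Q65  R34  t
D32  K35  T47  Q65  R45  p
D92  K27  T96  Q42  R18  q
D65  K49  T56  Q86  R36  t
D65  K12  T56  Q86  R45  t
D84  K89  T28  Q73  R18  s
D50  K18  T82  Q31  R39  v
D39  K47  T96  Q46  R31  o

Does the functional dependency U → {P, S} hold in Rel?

U=p: 2 rows → {P,S} takes values {(D32, Q57), (D32, Q65)} — violation
U=t: 3 rows → {P,S} takes values {(D54, Q65), (D65, Q86)} — violation
U=q: 1 row → {P,S} = (D92, Q42) ✓
U=s: 1 row → {P,S} = (D84, Q73) ✓
U=v: 1 row → {P,S} = (D50, Q31) ✓
U=o: 1 row → {P,S} = (D39, Q46) ✓
Two rows agree on U but differ on {P, S}, so U → {P, S} does not hold.

No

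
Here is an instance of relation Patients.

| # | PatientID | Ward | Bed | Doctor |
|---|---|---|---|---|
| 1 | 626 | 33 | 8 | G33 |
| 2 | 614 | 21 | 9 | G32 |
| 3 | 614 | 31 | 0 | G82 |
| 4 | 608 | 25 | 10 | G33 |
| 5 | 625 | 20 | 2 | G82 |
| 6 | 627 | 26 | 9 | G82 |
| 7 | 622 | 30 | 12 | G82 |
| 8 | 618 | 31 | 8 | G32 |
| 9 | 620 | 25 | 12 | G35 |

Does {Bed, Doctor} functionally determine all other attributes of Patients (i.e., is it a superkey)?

Yes

All 9 rows have distinct {Bed, Doctor} values, so {Bed, Doctor} → (all attributes) holds and {Bed, Doctor} is a superkey.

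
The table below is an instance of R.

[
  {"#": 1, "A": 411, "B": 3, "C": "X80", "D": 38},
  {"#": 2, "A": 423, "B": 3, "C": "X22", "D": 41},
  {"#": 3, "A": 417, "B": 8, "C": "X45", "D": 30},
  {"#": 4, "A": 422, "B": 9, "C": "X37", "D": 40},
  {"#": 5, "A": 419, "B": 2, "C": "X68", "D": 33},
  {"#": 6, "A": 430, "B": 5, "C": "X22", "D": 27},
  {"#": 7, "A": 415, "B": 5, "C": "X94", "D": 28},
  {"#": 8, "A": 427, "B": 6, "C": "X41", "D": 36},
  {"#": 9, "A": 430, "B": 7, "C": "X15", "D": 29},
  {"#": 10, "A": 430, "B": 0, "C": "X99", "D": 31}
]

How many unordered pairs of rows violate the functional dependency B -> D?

2

B=3: violating pairs (1,2) — 1 pair.
B=5: violating pairs (6,7) — 1 pair.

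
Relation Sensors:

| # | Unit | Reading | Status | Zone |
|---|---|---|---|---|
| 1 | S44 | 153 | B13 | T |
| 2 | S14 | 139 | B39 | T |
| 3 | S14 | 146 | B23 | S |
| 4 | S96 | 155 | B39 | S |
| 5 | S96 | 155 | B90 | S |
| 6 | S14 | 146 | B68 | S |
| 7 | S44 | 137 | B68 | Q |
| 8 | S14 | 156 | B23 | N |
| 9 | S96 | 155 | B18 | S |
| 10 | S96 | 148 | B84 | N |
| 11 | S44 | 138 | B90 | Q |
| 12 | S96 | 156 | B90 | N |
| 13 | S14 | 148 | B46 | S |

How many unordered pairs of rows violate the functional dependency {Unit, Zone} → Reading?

(Unit=S14, Zone=S): violating pairs (3,13), (6,13) — 2 pairs.
(Unit=S96, Zone=S): all 3 rows agree on Reading — 0 pairs.
(Unit=S44, Zone=Q): violating pairs (7,11) — 1 pair.
(Unit=S96, Zone=N): violating pairs (10,12) — 1 pair.

4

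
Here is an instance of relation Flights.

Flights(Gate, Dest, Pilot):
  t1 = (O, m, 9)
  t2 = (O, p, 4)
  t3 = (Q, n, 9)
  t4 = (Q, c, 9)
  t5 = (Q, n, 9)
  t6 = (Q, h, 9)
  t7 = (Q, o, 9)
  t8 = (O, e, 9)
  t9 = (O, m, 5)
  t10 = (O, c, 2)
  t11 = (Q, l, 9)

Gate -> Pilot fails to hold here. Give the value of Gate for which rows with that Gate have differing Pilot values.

Gate=O: rows 1, 2, 8, 9, 10 → Pilot takes values {9, 4, 5, 2} — violation
Gate=Q: rows 3, 4, 5, 6, 7, 11 → Pilot = 9, 9, 9, 9, 9, 9 ✓
The only Gate value with inconsistent Pilot is Gate=O.

O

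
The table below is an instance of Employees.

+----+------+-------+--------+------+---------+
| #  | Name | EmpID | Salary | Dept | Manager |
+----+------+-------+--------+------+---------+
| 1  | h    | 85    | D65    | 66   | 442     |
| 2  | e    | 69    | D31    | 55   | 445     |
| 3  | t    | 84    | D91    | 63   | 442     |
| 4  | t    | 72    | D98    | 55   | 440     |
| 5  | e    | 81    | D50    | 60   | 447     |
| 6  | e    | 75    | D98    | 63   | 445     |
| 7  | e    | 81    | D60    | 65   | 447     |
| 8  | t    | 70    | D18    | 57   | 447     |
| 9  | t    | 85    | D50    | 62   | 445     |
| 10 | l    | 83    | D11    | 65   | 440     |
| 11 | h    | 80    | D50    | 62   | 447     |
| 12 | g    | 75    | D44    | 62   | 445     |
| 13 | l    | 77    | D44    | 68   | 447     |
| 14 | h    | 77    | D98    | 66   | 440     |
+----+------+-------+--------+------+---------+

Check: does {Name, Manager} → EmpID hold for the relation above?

No

(Name=h, Manager=442): row 1 → EmpID = 85 ✓
(Name=e, Manager=445): rows 2, 6 → EmpID takes values {69, 75} — violation
(Name=t, Manager=442): row 3 → EmpID = 84 ✓
(Name=t, Manager=440): row 4 → EmpID = 72 ✓
(Name=e, Manager=447): rows 5, 7 → EmpID = 81, 81 ✓
(Name=t, Manager=447): row 8 → EmpID = 70 ✓
(Name=t, Manager=445): row 9 → EmpID = 85 ✓
(Name=l, Manager=440): row 10 → EmpID = 83 ✓
(Name=h, Manager=447): row 11 → EmpID = 80 ✓
(Name=g, Manager=445): row 12 → EmpID = 75 ✓
(Name=l, Manager=447): row 13 → EmpID = 77 ✓
(Name=h, Manager=440): row 14 → EmpID = 77 ✓
Two rows agree on {Name, Manager} but differ on EmpID, so {Name, Manager} → EmpID does not hold.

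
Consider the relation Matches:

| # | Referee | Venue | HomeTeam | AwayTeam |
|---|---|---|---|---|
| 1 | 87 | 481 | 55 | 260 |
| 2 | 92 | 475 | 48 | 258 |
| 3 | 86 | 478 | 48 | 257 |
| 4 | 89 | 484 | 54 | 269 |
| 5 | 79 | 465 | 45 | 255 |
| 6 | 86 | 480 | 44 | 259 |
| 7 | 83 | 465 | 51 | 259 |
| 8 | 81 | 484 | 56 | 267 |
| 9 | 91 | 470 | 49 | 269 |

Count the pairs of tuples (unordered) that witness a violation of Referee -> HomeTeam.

Referee=86: violating pairs (3,6) — 1 pair.

1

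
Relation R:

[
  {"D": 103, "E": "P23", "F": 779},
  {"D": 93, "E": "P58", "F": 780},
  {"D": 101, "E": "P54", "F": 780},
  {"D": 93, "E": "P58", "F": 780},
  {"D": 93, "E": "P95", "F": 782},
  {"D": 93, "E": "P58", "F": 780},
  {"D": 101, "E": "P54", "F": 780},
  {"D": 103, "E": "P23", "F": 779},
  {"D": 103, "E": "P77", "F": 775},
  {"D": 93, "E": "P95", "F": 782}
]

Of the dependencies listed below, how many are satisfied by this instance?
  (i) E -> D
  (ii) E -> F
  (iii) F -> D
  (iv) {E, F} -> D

3

(i) E -> D: every LHS value maps to a single RHS value — holds.
(ii) E -> F: every LHS value maps to a single RHS value — holds.
(iii) F -> D: F=780: 5 rows → D takes values {93, 101} — violation — fails.
(iv) {E, F} -> D: every LHS value maps to a single RHS value — holds.
3 of the 4 dependencies hold.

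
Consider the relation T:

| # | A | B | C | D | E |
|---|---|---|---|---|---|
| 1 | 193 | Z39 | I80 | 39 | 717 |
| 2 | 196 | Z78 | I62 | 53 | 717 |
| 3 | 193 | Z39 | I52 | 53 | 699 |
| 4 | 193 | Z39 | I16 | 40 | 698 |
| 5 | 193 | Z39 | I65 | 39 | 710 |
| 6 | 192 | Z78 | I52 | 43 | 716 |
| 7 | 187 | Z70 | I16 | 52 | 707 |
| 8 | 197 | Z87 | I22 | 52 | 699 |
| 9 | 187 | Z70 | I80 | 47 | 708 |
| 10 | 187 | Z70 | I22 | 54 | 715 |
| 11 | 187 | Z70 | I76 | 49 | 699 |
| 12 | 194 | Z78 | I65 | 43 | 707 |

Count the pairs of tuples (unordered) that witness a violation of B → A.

3

B=Z39: all 4 rows agree on A — 0 pairs.
B=Z78: violating pairs (2,6), (2,12), (6,12) — 3 pairs.
B=Z70: all 4 rows agree on A — 0 pairs.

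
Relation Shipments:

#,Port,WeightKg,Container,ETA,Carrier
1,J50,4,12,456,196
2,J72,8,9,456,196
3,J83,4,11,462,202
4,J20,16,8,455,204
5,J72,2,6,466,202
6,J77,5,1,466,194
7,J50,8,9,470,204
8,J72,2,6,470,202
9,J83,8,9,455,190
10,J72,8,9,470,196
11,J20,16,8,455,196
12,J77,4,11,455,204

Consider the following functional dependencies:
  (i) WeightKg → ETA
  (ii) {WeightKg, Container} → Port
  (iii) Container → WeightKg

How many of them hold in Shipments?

1

(i) WeightKg → ETA: WeightKg=4: rows 1, 3, 12 → ETA takes values {456, 462, 455} — violation; WeightKg=8: rows 2, 7, 9, 10 → ETA takes values {456, 470, 455} — violation; WeightKg=2: rows 5, 8 → ETA takes values {466, 470} — violation — fails.
(ii) {WeightKg, Container} → Port: (WeightKg=8, Container=9): rows 2, 7, 9, 10 → Port takes values {J72, J50, J83} — violation; (WeightKg=4, Container=11): rows 3, 12 → Port takes values {J83, J77} — violation — fails.
(iii) Container → WeightKg: every LHS value maps to a single RHS value — holds.
1 of the 3 dependencies holds.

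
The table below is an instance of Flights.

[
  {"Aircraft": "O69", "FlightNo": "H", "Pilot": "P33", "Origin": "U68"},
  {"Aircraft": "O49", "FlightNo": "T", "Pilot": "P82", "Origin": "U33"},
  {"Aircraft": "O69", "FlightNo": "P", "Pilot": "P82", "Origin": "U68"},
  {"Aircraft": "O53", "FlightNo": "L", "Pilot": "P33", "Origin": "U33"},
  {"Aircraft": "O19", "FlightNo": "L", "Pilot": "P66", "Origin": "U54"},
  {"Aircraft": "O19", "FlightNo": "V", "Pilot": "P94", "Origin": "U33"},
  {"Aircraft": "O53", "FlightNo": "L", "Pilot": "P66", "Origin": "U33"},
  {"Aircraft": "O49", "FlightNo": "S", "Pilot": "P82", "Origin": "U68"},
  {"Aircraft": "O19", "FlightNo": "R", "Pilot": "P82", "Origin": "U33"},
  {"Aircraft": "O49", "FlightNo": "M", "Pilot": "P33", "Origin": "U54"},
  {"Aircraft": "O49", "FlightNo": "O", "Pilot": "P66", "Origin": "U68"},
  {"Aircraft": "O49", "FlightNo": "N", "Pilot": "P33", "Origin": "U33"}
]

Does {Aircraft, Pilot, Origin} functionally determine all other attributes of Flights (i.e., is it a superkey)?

All 12 rows have distinct {Aircraft, Pilot, Origin} values, so {Aircraft, Pilot, Origin} → (all attributes) holds and {Aircraft, Pilot, Origin} is a superkey.

Yes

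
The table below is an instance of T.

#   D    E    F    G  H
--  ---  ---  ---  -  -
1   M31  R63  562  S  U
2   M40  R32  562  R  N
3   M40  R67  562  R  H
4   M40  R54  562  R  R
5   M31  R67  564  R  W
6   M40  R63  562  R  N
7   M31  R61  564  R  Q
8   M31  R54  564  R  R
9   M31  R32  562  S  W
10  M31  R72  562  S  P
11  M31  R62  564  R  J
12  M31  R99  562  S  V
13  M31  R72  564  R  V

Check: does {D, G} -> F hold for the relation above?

Yes

(D=M31, G=S): rows 1, 9, 10, 12 → F = 562, 562, 562, 562 ✓
(D=M40, G=R): rows 2, 3, 4, 6 → F = 562, 562, 562, 562 ✓
(D=M31, G=R): rows 5, 7, 8, 11, 13 → F = 564, 564, 564, 564, 564 ✓
Every {D, G} value is associated with a single F value, so {D, G} -> F holds.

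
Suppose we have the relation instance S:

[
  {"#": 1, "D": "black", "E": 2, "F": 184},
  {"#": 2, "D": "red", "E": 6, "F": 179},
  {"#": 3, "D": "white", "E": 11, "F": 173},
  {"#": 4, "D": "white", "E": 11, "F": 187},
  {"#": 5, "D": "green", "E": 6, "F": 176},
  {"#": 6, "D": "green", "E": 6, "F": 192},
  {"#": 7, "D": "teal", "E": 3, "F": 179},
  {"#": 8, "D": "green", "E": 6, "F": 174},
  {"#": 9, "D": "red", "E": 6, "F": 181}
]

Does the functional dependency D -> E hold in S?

Yes

D=black: row 1 → E = 2 ✓
D=red: rows 2, 9 → E = 6, 6 ✓
D=white: rows 3, 4 → E = 11, 11 ✓
D=green: rows 5, 6, 8 → E = 6, 6, 6 ✓
D=teal: row 7 → E = 3 ✓
Every D value is associated with a single E value, so D -> E holds.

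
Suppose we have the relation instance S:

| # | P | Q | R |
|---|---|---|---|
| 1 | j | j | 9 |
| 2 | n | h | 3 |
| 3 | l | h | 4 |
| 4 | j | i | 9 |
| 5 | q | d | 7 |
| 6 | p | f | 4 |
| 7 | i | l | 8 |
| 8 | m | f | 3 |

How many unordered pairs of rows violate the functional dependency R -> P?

R=9: all 2 rows agree on P — 0 pairs.
R=3: violating pairs (2,8) — 1 pair.
R=4: violating pairs (3,6) — 1 pair.

2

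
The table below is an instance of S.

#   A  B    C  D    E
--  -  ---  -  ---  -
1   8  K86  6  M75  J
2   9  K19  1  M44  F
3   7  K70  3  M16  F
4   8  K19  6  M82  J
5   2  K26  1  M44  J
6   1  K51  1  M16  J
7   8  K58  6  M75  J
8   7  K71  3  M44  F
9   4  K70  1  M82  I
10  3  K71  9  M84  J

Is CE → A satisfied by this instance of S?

No

(C=6, E=J): rows 1, 4, 7 → A = 8, 8, 8 ✓
(C=1, E=F): row 2 → A = 9 ✓
(C=3, E=F): rows 3, 8 → A = 7, 7 ✓
(C=1, E=J): rows 5, 6 → A takes values {2, 1} — violation
(C=1, E=I): row 9 → A = 4 ✓
(C=9, E=J): row 10 → A = 3 ✓
Two rows agree on CE but differ on A, so CE → A does not hold.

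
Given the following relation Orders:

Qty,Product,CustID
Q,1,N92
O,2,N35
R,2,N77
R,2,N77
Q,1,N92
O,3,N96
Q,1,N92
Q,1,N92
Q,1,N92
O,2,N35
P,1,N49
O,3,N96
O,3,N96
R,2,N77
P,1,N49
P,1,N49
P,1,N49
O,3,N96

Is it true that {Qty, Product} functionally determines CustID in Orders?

Yes

(Qty=Q, Product=1): 5 rows → CustID = N92, N92, N92, N92, N92 ✓
(Qty=O, Product=2): 2 rows → CustID = N35, N35 ✓
(Qty=R, Product=2): 3 rows → CustID = N77, N77, N77 ✓
(Qty=O, Product=3): 4 rows → CustID = N96, N96, N96, N96 ✓
(Qty=P, Product=1): 4 rows → CustID = N49, N49, N49, N49 ✓
Every {Qty, Product} value is associated with a single CustID value, so {Qty, Product} -> CustID holds.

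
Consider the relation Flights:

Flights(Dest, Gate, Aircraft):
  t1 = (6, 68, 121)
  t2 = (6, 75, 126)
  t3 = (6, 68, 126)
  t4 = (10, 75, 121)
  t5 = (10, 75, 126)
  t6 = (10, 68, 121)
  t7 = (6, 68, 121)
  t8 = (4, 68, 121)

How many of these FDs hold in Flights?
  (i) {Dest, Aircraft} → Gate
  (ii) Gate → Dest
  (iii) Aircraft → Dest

(i) {Dest, Aircraft} → Gate: (Dest=6, Aircraft=126): rows 2, 3 → Gate takes values {75, 68} — violation; (Dest=10, Aircraft=121): rows 4, 6 → Gate takes values {75, 68} — violation — fails.
(ii) Gate → Dest: Gate=68: rows 1, 3, 6, 7, 8 → Dest takes values {6, 10, 4} — violation; Gate=75: rows 2, 4, 5 → Dest takes values {6, 10} — violation — fails.
(iii) Aircraft → Dest: Aircraft=121: rows 1, 4, 6, 7, 8 → Dest takes values {6, 10, 4} — violation; Aircraft=126: rows 2, 3, 5 → Dest takes values {6, 10} — violation — fails.
None of the 3 dependencies hold.

0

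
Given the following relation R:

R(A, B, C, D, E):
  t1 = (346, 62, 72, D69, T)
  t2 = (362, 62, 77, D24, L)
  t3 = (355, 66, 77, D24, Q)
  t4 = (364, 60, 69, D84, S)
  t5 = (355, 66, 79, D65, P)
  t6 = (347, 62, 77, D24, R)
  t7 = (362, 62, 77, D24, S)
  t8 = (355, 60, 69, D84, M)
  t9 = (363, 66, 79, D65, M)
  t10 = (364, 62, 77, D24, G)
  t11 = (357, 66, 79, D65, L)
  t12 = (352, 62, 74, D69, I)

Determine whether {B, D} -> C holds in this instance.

(B=62, D=D69): rows 1, 12 → C takes values {72, 74} — violation
(B=62, D=D24): rows 2, 6, 7, 10 → C = 77, 77, 77, 77 ✓
(B=66, D=D24): row 3 → C = 77 ✓
(B=60, D=D84): rows 4, 8 → C = 69, 69 ✓
(B=66, D=D65): rows 5, 9, 11 → C = 79, 79, 79 ✓
Two rows agree on {B, D} but differ on C, so {B, D} -> C does not hold.

No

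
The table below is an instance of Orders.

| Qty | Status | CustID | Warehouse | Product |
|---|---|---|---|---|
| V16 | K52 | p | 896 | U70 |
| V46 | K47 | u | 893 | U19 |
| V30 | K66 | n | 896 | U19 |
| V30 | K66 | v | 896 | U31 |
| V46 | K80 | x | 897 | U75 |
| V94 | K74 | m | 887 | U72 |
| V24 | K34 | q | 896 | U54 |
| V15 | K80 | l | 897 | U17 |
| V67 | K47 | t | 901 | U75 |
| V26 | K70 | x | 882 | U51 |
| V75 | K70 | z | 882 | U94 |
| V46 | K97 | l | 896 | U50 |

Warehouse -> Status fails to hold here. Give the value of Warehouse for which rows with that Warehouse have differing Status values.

896

Warehouse=896: 5 rows → Status takes values {K52, K66, K34, K97} — violation
Warehouse=893: 1 row → Status = K47 ✓
Warehouse=897: 2 rows → Status = K80, K80 ✓
Warehouse=887: 1 row → Status = K74 ✓
Warehouse=901: 1 row → Status = K47 ✓
Warehouse=882: 2 rows → Status = K70, K70 ✓
The only Warehouse value with inconsistent Status is Warehouse=896.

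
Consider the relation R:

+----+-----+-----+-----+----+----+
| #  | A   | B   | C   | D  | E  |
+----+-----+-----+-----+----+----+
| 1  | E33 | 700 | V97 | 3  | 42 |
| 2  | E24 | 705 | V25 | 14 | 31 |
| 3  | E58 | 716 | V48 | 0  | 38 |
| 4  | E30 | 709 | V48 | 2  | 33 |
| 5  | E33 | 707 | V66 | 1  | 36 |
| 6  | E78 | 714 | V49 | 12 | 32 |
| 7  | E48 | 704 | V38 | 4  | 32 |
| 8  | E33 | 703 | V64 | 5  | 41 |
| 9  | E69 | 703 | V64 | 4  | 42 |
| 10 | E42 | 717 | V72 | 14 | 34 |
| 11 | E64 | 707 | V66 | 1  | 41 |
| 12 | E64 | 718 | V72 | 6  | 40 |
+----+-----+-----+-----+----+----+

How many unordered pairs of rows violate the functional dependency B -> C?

B=707: all 2 rows agree on C — 0 pairs.
B=703: all 2 rows agree on C — 0 pairs.

0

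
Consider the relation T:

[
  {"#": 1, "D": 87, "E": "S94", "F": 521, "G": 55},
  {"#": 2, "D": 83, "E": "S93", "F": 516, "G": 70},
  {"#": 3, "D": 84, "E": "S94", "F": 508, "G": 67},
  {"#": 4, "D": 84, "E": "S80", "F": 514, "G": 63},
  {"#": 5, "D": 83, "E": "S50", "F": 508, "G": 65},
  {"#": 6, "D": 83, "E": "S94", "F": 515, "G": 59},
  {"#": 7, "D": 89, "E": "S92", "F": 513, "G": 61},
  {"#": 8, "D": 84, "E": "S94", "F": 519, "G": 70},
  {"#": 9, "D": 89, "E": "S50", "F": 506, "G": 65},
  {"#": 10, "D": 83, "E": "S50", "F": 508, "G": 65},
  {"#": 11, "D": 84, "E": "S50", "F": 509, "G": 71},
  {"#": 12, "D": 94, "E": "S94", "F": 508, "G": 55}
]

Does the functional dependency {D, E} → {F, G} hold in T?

No

(D=87, E=S94): row 1 → {F,G} = (521, 55) ✓
(D=83, E=S93): row 2 → {F,G} = (516, 70) ✓
(D=84, E=S94): rows 3, 8 → {F,G} takes values {(508, 67), (519, 70)} — violation
(D=84, E=S80): row 4 → {F,G} = (514, 63) ✓
(D=83, E=S50): rows 5, 10 → {F,G} = (508, 65), (508, 65) ✓
(D=83, E=S94): row 6 → {F,G} = (515, 59) ✓
(D=89, E=S92): row 7 → {F,G} = (513, 61) ✓
(D=89, E=S50): row 9 → {F,G} = (506, 65) ✓
(D=84, E=S50): row 11 → {F,G} = (509, 71) ✓
(D=94, E=S94): row 12 → {F,G} = (508, 55) ✓
Two rows agree on {D, E} but differ on {F, G}, so {D, E} → {F, G} does not hold.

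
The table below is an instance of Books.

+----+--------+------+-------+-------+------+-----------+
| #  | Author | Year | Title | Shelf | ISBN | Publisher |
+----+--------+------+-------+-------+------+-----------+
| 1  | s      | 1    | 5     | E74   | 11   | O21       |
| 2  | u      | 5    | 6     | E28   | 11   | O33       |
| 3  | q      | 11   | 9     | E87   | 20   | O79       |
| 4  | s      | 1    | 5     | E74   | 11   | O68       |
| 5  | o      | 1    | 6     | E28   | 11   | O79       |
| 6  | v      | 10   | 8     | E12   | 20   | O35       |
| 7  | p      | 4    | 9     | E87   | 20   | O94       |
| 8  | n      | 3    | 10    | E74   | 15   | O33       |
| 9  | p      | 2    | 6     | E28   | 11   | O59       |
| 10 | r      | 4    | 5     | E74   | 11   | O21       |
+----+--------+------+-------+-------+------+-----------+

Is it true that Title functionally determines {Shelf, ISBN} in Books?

Title=5: rows 1, 4, 10 → {Shelf,ISBN} = (E74, 11), (E74, 11), (E74, 11) ✓
Title=6: rows 2, 5, 9 → {Shelf,ISBN} = (E28, 11), (E28, 11), (E28, 11) ✓
Title=9: rows 3, 7 → {Shelf,ISBN} = (E87, 20), (E87, 20) ✓
Title=8: row 6 → {Shelf,ISBN} = (E12, 20) ✓
Title=10: row 8 → {Shelf,ISBN} = (E74, 15) ✓
Every Title value is associated with a single {Shelf, ISBN} value, so Title -> {Shelf, ISBN} holds.

Yes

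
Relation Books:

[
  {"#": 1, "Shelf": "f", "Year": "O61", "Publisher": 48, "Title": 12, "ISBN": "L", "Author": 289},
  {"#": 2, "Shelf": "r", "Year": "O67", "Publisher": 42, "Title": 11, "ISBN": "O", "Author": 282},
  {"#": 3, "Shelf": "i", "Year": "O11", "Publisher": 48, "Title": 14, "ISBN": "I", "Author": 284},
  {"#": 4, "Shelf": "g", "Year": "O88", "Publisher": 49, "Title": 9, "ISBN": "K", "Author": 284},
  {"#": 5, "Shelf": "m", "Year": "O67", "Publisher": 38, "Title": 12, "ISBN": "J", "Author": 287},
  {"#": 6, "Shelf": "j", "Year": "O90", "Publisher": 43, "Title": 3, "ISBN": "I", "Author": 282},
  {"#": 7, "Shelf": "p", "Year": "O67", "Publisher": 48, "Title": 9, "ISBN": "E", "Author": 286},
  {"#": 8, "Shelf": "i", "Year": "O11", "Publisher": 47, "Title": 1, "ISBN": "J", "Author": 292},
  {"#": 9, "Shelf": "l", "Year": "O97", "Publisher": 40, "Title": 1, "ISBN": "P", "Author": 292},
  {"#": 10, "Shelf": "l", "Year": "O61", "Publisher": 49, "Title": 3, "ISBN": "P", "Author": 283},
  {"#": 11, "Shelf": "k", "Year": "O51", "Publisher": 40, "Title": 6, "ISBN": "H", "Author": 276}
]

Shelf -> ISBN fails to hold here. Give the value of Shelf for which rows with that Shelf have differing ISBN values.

i

Shelf=f: row 1 → ISBN = L ✓
Shelf=r: row 2 → ISBN = O ✓
Shelf=i: rows 3, 8 → ISBN takes values {I, J} — violation
Shelf=g: row 4 → ISBN = K ✓
Shelf=m: row 5 → ISBN = J ✓
Shelf=j: row 6 → ISBN = I ✓
Shelf=p: row 7 → ISBN = E ✓
Shelf=l: rows 9, 10 → ISBN = P, P ✓
Shelf=k: row 11 → ISBN = H ✓
The only Shelf value with inconsistent ISBN is Shelf=i.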